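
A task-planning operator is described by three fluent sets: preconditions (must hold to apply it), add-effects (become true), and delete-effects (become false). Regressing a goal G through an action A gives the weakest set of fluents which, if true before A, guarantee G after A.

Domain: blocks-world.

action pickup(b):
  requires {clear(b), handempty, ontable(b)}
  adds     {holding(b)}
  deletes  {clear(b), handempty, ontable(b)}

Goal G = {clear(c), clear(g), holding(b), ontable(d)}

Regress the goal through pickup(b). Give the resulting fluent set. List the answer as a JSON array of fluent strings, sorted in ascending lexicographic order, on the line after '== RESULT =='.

Regress:
  G ∩ del = {}  (empty — regression defined)
  G \ add = {clear(c), clear(g), holding(b), ontable(d)} \ {holding(b)} = {clear(c), clear(g), ontable(d)}
  ∪ pre   = {clear(c), clear(g), ontable(d)} ∪ {clear(b), handempty, ontable(b)}
          = {clear(b), clear(c), clear(g), handempty, ontable(b), ontable(d)}

== RESULT ==
["clear(b)", "clear(c)", "clear(g)", "handempty", "ontable(b)", "ontable(d)"]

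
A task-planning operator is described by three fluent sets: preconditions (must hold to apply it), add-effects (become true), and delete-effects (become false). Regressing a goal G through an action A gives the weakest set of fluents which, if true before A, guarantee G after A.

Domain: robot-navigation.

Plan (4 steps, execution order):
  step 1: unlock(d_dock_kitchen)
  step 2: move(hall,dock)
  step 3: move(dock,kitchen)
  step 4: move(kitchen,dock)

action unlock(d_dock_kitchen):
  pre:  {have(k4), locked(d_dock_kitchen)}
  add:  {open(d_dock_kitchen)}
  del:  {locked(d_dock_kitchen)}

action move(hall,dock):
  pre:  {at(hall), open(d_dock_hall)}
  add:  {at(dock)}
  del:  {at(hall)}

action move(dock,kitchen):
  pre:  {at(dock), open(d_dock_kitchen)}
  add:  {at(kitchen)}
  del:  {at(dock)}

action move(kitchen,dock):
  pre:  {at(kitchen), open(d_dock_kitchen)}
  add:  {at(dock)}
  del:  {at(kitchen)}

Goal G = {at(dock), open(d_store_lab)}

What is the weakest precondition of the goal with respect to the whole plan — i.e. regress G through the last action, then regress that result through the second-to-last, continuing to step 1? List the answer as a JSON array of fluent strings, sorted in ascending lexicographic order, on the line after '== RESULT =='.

Regress step by step:
  through step 4 (move(kitchen,dock)): drop {at(dock)}, keep {open(d_store_lab)}, require {at(kitchen), open(d_dock_kitchen)}
    → {at(kitchen), open(d_dock_kitchen), open(d_store_lab)}
  through step 3 (move(dock,kitchen)): drop {at(kitchen)}, keep {open(d_dock_kitchen), open(d_store_lab)}, require {at(dock), open(d_dock_kitchen)}
    → {at(dock), open(d_dock_kitchen), open(d_store_lab)}
  through step 2 (move(hall,dock)): drop {at(dock)}, keep {open(d_dock_kitchen), open(d_store_lab)}, require {at(hall), open(d_dock_hall)}
    → {at(hall), open(d_dock_hall), open(d_dock_kitchen), open(d_store_lab)}
  through step 1 (unlock(d_dock_kitchen)): drop {open(d_dock_kitchen)}, keep {at(hall), open(d_dock_hall), open(d_store_lab)}, require {have(k4), locked(d_dock_kitchen)}
    → {at(hall), have(k4), locked(d_dock_kitchen), open(d_dock_hall), open(d_store_lab)}

== RESULT ==
["at(hall)", "have(k4)", "locked(d_dock_kitchen)", "open(d_dock_hall)", "open(d_store_lab)"]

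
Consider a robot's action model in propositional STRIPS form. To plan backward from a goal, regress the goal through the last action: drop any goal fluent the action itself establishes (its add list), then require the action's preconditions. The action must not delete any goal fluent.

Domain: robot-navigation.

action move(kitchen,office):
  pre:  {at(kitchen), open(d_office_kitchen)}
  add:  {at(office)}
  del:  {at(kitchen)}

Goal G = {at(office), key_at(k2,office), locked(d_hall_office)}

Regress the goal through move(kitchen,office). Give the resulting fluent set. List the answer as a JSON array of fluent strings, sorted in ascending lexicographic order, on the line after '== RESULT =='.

Compute (G \ add) ∪ pre:
  G ∩ del = {}  (empty — regression defined)
  G \ add = {at(office), key_at(k2,office), locked(d_hall_office)} \ {at(office)} = {key_at(k2,office), locked(d_hall_office)}
  ∪ pre   = {key_at(k2,office), locked(d_hall_office)} ∪ {at(kitchen), open(d_office_kitchen)}
          = {at(kitchen), key_at(k2,office), locked(d_hall_office), open(d_office_kitchen)}

== RESULT ==
["at(kitchen)", "key_at(k2,office)", "locked(d_hall_office)", "open(d_office_kitchen)"]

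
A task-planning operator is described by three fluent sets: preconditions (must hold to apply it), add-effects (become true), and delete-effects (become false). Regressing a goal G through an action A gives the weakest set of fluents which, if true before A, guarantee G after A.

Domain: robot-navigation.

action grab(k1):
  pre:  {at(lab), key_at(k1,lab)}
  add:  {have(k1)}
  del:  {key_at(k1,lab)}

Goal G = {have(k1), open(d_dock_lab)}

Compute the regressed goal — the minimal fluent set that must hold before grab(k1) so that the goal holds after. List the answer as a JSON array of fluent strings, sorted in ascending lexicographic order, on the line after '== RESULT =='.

Compute (G \ add) ∪ pre:
  G ∩ del = {}  (empty — regression defined)
  G \ add = {have(k1), open(d_dock_lab)} \ {have(k1)} = {open(d_dock_lab)}
  ∪ pre   = {open(d_dock_lab)} ∪ {at(lab), key_at(k1,lab)}
          = {at(lab), key_at(k1,lab), open(d_dock_lab)}

== RESULT ==
["at(lab)", "key_at(k1,lab)", "open(d_dock_lab)"]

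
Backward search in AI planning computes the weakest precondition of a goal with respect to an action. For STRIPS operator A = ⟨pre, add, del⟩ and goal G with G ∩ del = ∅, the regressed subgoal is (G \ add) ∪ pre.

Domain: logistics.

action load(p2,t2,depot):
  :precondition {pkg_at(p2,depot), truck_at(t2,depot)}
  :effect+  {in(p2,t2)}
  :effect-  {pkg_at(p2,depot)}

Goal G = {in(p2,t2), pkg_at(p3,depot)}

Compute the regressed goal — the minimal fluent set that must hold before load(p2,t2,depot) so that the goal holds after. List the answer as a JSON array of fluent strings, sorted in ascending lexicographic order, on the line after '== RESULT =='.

Regress:
  G ∩ del = {}  (empty — regression defined)
  G \ add = {in(p2,t2), pkg_at(p3,depot)} \ {in(p2,t2)} = {pkg_at(p3,depot)}
  ∪ pre   = {pkg_at(p3,depot)} ∪ {pkg_at(p2,depot), truck_at(t2,depot)}
          = {pkg_at(p2,depot), pkg_at(p3,depot), truck_at(t2,depot)}

== RESULT ==
["pkg_at(p2,depot)", "pkg_at(p3,depot)", "truck_at(t2,depot)"]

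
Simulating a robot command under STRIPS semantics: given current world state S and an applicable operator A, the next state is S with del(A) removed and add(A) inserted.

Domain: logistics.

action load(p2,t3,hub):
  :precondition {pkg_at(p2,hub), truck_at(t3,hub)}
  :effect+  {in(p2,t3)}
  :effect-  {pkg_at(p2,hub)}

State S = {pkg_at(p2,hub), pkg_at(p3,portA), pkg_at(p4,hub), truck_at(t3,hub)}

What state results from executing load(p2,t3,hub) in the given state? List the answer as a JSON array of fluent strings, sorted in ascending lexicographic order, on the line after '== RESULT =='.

Progress:
  pre ⊆ S: {pkg_at(p2,hub), truck_at(t3,hub)} ⊆ S  — applicable
  S \ del = {pkg_at(p3,portA), pkg_at(p4,hub), truck_at(t3,hub)}
  ∪ add   = {in(p2,t3), pkg_at(p3,portA), pkg_at(p4,hub), truck_at(t3,hub)}

== RESULT ==
["in(p2,t3)", "pkg_at(p3,portA)", "pkg_at(p4,hub)", "truck_at(t3,hub)"]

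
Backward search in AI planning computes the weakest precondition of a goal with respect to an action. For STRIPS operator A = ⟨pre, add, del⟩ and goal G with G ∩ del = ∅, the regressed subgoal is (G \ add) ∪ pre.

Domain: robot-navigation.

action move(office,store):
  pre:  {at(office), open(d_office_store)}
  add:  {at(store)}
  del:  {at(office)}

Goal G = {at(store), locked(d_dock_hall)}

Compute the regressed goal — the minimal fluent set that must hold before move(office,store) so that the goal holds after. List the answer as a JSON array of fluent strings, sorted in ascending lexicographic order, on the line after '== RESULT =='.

Regress:
  G ∩ del = {}  (empty — regression defined)
  G \ add = {at(store), locked(d_dock_hall)} \ {at(store)} = {locked(d_dock_hall)}
  ∪ pre   = {locked(d_dock_hall)} ∪ {at(office), open(d_office_store)}
          = {at(office), locked(d_dock_hall), open(d_office_store)}

== RESULT ==
["at(office)", "locked(d_dock_hall)", "open(d_office_store)"]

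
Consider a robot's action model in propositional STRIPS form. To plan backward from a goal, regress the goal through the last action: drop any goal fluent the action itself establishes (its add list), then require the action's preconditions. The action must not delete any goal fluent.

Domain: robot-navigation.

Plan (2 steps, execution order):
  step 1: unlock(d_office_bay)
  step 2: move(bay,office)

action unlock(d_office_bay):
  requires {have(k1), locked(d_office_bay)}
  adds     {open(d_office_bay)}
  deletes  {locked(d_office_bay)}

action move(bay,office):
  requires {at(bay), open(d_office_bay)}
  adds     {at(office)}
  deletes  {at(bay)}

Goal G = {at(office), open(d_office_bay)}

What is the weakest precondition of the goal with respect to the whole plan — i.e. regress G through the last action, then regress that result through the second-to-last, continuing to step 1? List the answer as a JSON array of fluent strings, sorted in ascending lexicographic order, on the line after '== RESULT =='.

Work backward from the goal:
  through step 2 (move(bay,office)): drop {at(office)}, keep {open(d_office_bay)}, require {at(bay), open(d_office_bay)}
    → {at(bay), open(d_office_bay)}
  through step 1 (unlock(d_office_bay)): drop {open(d_office_bay)}, keep {at(bay)}, require {have(k1), locked(d_office_bay)}
    → {at(bay), have(k1), locked(d_office_bay)}

== RESULT ==
["at(bay)", "have(k1)", "locked(d_office_bay)"]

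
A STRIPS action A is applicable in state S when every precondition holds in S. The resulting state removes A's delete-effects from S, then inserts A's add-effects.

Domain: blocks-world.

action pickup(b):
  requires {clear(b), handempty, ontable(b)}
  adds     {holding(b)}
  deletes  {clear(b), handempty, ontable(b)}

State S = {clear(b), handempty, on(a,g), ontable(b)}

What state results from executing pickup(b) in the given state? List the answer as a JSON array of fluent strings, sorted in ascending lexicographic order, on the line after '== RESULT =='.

Progress:
  pre ⊆ S: {clear(b), handempty, ontable(b)} ⊆ S  — applicable
  S \ del = {on(a,g)}
  ∪ add   = {holding(b), on(a,g)}

== RESULT ==
["holding(b)", "on(a,g)"]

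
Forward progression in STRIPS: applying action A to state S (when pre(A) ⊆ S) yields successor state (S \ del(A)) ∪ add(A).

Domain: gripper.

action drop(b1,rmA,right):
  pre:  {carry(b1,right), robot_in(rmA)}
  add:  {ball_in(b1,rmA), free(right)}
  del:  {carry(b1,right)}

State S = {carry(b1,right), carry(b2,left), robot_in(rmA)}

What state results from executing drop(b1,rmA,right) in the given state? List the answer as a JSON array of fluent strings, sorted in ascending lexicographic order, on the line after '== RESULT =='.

Progress:
  pre ⊆ S: {carry(b1,right), robot_in(rmA)} ⊆ S  — applicable
  S \ del = {carry(b2,left), robot_in(rmA)}
  ∪ add   = {ball_in(b1,rmA), carry(b2,left), free(right), robot_in(rmA)}

== RESULT ==
["ball_in(b1,rmA)", "carry(b2,left)", "free(right)", "robot_in(rmA)"]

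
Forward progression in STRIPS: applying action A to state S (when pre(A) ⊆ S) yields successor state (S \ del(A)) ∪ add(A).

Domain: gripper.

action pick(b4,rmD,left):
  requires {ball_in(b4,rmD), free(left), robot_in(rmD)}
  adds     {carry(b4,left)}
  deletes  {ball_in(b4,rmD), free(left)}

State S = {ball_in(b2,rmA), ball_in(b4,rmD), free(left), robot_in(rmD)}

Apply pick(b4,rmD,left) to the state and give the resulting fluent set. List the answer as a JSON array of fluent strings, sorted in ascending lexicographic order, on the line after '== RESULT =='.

Compute (S \ del) ∪ add:
  pre ⊆ S: {ball_in(b4,rmD), free(left), robot_in(rmD)} ⊆ S  — applicable
  S \ del = {ball_in(b2,rmA), robot_in(rmD)}
  ∪ add   = {ball_in(b2,rmA), carry(b4,left), robot_in(rmD)}

== RESULT ==
["ball_in(b2,rmA)", "carry(b4,left)", "robot_in(rmD)"]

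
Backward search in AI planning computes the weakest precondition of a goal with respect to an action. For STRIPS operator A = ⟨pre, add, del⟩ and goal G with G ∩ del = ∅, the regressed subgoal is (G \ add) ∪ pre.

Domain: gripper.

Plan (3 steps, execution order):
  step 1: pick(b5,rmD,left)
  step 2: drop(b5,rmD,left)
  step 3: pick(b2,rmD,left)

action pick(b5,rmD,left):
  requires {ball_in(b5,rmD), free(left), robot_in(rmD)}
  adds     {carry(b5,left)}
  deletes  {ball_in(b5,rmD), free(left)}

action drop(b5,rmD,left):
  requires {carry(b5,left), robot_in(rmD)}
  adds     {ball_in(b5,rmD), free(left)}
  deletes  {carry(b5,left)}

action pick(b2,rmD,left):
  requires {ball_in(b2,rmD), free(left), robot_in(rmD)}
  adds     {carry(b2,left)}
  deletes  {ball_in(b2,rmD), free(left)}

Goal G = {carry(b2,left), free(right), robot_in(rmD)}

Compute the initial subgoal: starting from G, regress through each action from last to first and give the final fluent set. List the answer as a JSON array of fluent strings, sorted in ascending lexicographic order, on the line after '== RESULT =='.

Regress step by step:
  through step 3 (pick(b2,rmD,left)): drop {carry(b2,left)}, keep {free(right), robot_in(rmD)}, require {ball_in(b2,rmD), free(left), robot_in(rmD)}
    → {ball_in(b2,rmD), free(left), free(right), robot_in(rmD)}
  through step 2 (drop(b5,rmD,left)): drop {free(left)}, keep {ball_in(b2,rmD), free(right), robot_in(rmD)}, require {carry(b5,left), robot_in(rmD)}
    → {ball_in(b2,rmD), carry(b5,left), free(right), robot_in(rmD)}
  through step 1 (pick(b5,rmD,left)): drop {carry(b5,left)}, keep {ball_in(b2,rmD), free(right), robot_in(rmD)}, require {ball_in(b5,rmD), free(left), robot_in(rmD)}
    → {ball_in(b2,rmD), ball_in(b5,rmD), free(left), free(right), robot_in(rmD)}

== RESULT ==
["ball_in(b2,rmD)", "ball_in(b5,rmD)", "free(left)", "free(right)", "robot_in(rmD)"]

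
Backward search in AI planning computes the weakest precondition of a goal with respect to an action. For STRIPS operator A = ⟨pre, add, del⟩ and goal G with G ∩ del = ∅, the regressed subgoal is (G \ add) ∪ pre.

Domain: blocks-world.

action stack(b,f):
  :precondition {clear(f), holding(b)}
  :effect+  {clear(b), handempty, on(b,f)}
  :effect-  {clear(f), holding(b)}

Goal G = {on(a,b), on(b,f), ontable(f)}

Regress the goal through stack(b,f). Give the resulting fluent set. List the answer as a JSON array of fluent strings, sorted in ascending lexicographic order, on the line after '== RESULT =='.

Regress:
  G ∩ del = {}  (empty — regression defined)
  G \ add = {on(a,b), on(b,f), ontable(f)} \ {clear(b), handempty, on(b,f)} = {on(a,b), ontable(f)}
  ∪ pre   = {on(a,b), ontable(f)} ∪ {clear(f), holding(b)}
          = {clear(f), holding(b), on(a,b), ontable(f)}

== RESULT ==
["clear(f)", "holding(b)", "on(a,b)", "ontable(f)"]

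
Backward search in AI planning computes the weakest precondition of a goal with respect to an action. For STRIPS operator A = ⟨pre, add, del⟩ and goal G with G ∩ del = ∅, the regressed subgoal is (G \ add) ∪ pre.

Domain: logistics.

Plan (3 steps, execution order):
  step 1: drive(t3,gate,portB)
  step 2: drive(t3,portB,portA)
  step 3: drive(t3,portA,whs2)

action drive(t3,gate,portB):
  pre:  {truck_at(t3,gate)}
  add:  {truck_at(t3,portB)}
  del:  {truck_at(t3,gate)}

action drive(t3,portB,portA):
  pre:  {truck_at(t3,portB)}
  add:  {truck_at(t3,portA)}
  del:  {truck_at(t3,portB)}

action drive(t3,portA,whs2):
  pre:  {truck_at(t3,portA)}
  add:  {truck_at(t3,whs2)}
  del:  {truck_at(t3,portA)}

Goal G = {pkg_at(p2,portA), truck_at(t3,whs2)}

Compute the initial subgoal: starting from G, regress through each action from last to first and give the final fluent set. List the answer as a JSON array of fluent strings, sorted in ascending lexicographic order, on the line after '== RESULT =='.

Work backward from the goal:
  through step 3 (drive(t3,portA,whs2)): drop {truck_at(t3,whs2)}, keep {pkg_at(p2,portA)}, require {truck_at(t3,portA)}
    → {pkg_at(p2,portA), truck_at(t3,portA)}
  through step 2 (drive(t3,portB,portA)): drop {truck_at(t3,portA)}, keep {pkg_at(p2,portA)}, require {truck_at(t3,portB)}
    → {pkg_at(p2,portA), truck_at(t3,portB)}
  through step 1 (drive(t3,gate,portB)): drop {truck_at(t3,portB)}, keep {pkg_at(p2,portA)}, require {truck_at(t3,gate)}
    → {pkg_at(p2,portA), truck_at(t3,gate)}

== RESULT ==
["pkg_at(p2,portA)", "truck_at(t3,gate)"]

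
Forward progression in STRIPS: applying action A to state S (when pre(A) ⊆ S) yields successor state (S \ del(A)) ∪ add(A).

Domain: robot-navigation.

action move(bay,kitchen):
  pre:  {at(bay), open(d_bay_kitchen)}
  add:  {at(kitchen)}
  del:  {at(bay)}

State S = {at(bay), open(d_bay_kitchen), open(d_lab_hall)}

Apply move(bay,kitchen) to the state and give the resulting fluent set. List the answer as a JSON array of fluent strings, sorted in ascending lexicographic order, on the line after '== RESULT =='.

Compute (S \ del) ∪ add:
  pre ⊆ S: {at(bay), open(d_bay_kitchen)} ⊆ S  — applicable
  S \ del = {open(d_bay_kitchen), open(d_lab_hall)}
  ∪ add   = {at(kitchen), open(d_bay_kitchen), open(d_lab_hall)}

== RESULT ==
["at(kitchen)", "open(d_bay_kitchen)", "open(d_lab_hall)"]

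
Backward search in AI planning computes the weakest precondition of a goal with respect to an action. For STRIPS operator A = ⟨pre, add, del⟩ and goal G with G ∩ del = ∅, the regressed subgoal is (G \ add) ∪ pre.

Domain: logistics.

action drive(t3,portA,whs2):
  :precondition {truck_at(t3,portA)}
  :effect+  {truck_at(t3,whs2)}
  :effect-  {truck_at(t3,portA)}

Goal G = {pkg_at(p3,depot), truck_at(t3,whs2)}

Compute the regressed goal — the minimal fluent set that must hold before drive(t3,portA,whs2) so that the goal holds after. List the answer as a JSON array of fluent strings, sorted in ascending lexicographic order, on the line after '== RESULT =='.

Regress:
  G ∩ del = {}  (empty — regression defined)
  G \ add = {pkg_at(p3,depot), truck_at(t3,whs2)} \ {truck_at(t3,whs2)} = {pkg_at(p3,depot)}
  ∪ pre   = {pkg_at(p3,depot)} ∪ {truck_at(t3,portA)}
          = {pkg_at(p3,depot), truck_at(t3,portA)}

== RESULT ==
["pkg_at(p3,depot)", "truck_at(t3,portA)"]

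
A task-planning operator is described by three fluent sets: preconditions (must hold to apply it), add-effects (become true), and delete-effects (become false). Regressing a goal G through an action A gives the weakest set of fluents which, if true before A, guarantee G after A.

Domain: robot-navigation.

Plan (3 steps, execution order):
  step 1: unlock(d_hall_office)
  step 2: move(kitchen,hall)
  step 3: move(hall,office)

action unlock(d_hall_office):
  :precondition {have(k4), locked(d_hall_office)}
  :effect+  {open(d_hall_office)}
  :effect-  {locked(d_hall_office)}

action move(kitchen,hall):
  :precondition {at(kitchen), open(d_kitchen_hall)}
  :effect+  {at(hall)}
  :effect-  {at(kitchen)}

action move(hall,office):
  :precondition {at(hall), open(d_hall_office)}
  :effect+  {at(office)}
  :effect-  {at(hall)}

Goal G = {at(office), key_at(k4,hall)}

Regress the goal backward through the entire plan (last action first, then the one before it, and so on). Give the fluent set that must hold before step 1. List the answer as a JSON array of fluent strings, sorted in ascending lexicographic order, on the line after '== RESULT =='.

Regress step by step:
  through step 3 (move(hall,office)): drop {at(office)}, keep {key_at(k4,hall)}, require {at(hall), open(d_hall_office)}
    → {at(hall), key_at(k4,hall), open(d_hall_office)}
  through step 2 (move(kitchen,hall)): drop {at(hall)}, keep {key_at(k4,hall), open(d_hall_office)}, require {at(kitchen), open(d_kitchen_hall)}
    → {at(kitchen), key_at(k4,hall), open(d_hall_office), open(d_kitchen_hall)}
  through step 1 (unlock(d_hall_office)): drop {open(d_hall_office)}, keep {at(kitchen), key_at(k4,hall), open(d_kitchen_hall)}, require {have(k4), locked(d_hall_office)}
    → {at(kitchen), have(k4), key_at(k4,hall), locked(d_hall_office), open(d_kitchen_hall)}

== RESULT ==
["at(kitchen)", "have(k4)", "key_at(k4,hall)", "locked(d_hall_office)", "open(d_kitchen_hall)"]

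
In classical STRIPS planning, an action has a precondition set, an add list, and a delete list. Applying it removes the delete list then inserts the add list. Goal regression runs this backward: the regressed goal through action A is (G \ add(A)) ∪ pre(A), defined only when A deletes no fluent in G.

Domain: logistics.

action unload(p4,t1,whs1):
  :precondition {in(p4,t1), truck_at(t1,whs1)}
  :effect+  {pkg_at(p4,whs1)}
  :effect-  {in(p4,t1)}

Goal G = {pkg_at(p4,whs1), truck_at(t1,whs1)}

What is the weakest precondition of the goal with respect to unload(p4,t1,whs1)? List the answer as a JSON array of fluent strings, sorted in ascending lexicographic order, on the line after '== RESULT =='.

Regress:
  G ∩ del = {}  (empty — regression defined)
  G \ add = {pkg_at(p4,whs1), truck_at(t1,whs1)} \ {pkg_at(p4,whs1)} = {truck_at(t1,whs1)}
  ∪ pre   = {truck_at(t1,whs1)} ∪ {in(p4,t1), truck_at(t1,whs1)}
          = {in(p4,t1), truck_at(t1,whs1)}

== RESULT ==
["in(p4,t1)", "truck_at(t1,whs1)"]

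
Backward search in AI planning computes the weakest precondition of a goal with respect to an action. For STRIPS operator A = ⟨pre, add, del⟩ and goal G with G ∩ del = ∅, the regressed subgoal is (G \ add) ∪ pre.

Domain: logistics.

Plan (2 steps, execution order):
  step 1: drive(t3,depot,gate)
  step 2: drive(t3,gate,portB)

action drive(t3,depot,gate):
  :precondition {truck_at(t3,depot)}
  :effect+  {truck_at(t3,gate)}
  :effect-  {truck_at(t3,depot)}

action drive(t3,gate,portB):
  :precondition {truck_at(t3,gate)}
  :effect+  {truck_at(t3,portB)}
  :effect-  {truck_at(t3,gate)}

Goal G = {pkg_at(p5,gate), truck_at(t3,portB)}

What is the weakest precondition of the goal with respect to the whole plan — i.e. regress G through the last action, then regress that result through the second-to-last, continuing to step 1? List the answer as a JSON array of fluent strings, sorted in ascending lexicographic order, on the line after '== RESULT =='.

Regress step by step:
  through step 2 (drive(t3,gate,portB)): drop {truck_at(t3,portB)}, keep {pkg_at(p5,gate)}, require {truck_at(t3,gate)}
    → {pkg_at(p5,gate), truck_at(t3,gate)}
  through step 1 (drive(t3,depot,gate)): drop {truck_at(t3,gate)}, keep {pkg_at(p5,gate)}, require {truck_at(t3,depot)}
    → {pkg_at(p5,gate), truck_at(t3,depot)}

== RESULT ==
["pkg_at(p5,gate)", "truck_at(t3,depot)"]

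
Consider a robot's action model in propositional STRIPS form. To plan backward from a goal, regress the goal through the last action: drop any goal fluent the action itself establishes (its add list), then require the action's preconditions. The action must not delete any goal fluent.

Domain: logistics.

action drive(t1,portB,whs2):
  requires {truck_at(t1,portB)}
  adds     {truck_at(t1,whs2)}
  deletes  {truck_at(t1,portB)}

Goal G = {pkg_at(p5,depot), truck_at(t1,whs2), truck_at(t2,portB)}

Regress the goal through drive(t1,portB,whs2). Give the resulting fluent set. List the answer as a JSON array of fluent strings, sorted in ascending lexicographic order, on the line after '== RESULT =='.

Regress:
  G ∩ del = {}  (empty — regression defined)
  G \ add = {pkg_at(p5,depot), truck_at(t1,whs2), truck_at(t2,portB)} \ {truck_at(t1,whs2)} = {pkg_at(p5,depot), truck_at(t2,portB)}
  ∪ pre   = {pkg_at(p5,depot), truck_at(t2,portB)} ∪ {truck_at(t1,portB)}
          = {pkg_at(p5,depot), truck_at(t1,portB), truck_at(t2,portB)}

== RESULT ==
["pkg_at(p5,depot)", "truck_at(t1,portB)", "truck_at(t2,portB)"]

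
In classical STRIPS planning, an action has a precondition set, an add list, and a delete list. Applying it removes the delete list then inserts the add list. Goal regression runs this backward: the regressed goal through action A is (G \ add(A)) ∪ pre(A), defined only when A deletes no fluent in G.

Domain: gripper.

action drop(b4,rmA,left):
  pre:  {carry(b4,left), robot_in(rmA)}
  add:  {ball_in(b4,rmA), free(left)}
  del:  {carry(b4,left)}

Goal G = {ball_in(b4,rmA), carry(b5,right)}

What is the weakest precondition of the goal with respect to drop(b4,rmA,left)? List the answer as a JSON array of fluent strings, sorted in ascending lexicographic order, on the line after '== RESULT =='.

Compute (G \ add) ∪ pre:
  G ∩ del = {}  (empty — regression defined)
  G \ add = {ball_in(b4,rmA), carry(b5,right)} \ {ball_in(b4,rmA), free(left)} = {carry(b5,right)}
  ∪ pre   = {carry(b5,right)} ∪ {carry(b4,left), robot_in(rmA)}
          = {carry(b4,left), carry(b5,right), robot_in(rmA)}

== RESULT ==
["carry(b4,left)", "carry(b5,right)", "robot_in(rmA)"]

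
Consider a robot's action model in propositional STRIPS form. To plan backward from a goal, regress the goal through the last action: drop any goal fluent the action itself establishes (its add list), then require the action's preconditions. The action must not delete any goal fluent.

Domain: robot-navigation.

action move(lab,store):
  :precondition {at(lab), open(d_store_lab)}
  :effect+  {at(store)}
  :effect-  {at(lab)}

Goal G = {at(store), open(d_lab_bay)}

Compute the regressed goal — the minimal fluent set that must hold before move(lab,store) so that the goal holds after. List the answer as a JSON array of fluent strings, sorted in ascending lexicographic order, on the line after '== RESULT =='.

Compute (G \ add) ∪ pre:
  G ∩ del = {}  (empty — regression defined)
  G \ add = {at(store), open(d_lab_bay)} \ {at(store)} = {open(d_lab_bay)}
  ∪ pre   = {open(d_lab_bay)} ∪ {at(lab), open(d_store_lab)}
          = {at(lab), open(d_lab_bay), open(d_store_lab)}

== RESULT ==
["at(lab)", "open(d_lab_bay)", "open(d_store_lab)"]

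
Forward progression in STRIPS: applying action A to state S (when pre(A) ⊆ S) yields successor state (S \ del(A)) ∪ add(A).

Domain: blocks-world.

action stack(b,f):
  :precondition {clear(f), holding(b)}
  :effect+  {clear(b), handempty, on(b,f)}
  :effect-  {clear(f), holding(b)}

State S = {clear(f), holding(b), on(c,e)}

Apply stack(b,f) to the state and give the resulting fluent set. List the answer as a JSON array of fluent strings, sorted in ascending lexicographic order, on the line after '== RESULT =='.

Compute (S \ del) ∪ add:
  pre ⊆ S: {clear(f), holding(b)} ⊆ S  — applicable
  S \ del = {on(c,e)}
  ∪ add   = {clear(b), handempty, on(b,f), on(c,e)}

== RESULT ==
["clear(b)", "handempty", "on(b,f)", "on(c,e)"]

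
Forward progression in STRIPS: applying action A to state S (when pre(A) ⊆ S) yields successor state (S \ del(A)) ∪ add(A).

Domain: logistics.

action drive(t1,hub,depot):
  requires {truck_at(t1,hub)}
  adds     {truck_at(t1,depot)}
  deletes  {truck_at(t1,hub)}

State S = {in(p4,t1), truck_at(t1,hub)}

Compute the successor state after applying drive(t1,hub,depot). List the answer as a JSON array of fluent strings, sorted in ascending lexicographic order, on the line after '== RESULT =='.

Progress:
  pre ⊆ S: {truck_at(t1,hub)} ⊆ S  — applicable
  S \ del = {in(p4,t1)}
  ∪ add   = {in(p4,t1), truck_at(t1,depot)}

== RESULT ==
["in(p4,t1)", "truck_at(t1,depot)"]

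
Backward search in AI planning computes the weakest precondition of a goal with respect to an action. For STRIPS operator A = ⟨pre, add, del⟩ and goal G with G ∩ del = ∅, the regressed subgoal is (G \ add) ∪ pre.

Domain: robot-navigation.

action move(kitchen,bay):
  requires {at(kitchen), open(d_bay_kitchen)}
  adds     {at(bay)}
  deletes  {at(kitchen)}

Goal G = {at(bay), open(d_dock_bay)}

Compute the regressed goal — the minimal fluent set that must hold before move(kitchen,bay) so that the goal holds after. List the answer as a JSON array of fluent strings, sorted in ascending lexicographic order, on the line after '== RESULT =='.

Regress:
  G ∩ del = {}  (empty — regression defined)
  G \ add = {at(bay), open(d_dock_bay)} \ {at(bay)} = {open(d_dock_bay)}
  ∪ pre   = {open(d_dock_bay)} ∪ {at(kitchen), open(d_bay_kitchen)}
          = {at(kitchen), open(d_bay_kitchen), open(d_dock_bay)}

== RESULT ==
["at(kitchen)", "open(d_bay_kitchen)", "open(d_dock_bay)"]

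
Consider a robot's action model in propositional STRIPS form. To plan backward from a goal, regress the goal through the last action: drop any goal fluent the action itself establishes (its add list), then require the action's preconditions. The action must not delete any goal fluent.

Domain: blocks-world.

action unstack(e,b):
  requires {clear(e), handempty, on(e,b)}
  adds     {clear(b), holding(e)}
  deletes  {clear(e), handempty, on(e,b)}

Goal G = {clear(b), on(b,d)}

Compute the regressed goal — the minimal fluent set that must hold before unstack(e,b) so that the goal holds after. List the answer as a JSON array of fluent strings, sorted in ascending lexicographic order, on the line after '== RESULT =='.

Compute (G \ add) ∪ pre:
  G ∩ del = {}  (empty — regression defined)
  G \ add = {clear(b), on(b,d)} \ {clear(b), holding(e)} = {on(b,d)}
  ∪ pre   = {on(b,d)} ∪ {clear(e), handempty, on(e,b)}
          = {clear(e), handempty, on(b,d), on(e,b)}

== RESULT ==
["clear(e)", "handempty", "on(b,d)", "on(e,b)"]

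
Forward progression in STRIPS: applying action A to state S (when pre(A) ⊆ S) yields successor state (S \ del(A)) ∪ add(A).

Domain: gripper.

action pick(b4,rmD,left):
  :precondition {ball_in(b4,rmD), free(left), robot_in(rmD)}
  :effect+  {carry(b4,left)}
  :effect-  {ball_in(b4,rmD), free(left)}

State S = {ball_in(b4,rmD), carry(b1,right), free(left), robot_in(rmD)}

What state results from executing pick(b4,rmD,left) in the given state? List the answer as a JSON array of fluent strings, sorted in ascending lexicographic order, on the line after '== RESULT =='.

Progress:
  pre ⊆ S: {ball_in(b4,rmD), free(left), robot_in(rmD)} ⊆ S  — applicable
  S \ del = {carry(b1,right), robot_in(rmD)}
  ∪ add   = {carry(b1,right), carry(b4,left), robot_in(rmD)}

== RESULT ==
["carry(b1,right)", "carry(b4,left)", "robot_in(rmD)"]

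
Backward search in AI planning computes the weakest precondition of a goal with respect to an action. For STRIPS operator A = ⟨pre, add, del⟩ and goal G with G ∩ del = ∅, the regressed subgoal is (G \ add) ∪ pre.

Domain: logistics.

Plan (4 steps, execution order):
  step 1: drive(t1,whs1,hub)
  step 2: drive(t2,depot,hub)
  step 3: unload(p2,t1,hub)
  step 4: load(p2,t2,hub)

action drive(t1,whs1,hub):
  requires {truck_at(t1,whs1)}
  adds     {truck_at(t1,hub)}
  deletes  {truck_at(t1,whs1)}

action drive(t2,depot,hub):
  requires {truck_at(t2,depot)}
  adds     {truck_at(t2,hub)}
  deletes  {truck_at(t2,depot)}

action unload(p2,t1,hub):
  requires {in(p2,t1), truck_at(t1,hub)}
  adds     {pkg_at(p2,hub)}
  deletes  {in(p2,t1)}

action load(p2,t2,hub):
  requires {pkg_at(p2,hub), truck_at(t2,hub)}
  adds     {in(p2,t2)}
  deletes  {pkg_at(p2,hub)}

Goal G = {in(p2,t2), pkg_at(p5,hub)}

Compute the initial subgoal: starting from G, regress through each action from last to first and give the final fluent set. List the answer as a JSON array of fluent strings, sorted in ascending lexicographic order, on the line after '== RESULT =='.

Regress step by step:
  through step 4 (load(p2,t2,hub)): drop {in(p2,t2)}, keep {pkg_at(p5,hub)}, require {pkg_at(p2,hub), truck_at(t2,hub)}
    → {pkg_at(p2,hub), pkg_at(p5,hub), truck_at(t2,hub)}
  through step 3 (unload(p2,t1,hub)): drop {pkg_at(p2,hub)}, keep {pkg_at(p5,hub), truck_at(t2,hub)}, require {in(p2,t1), truck_at(t1,hub)}
    → {in(p2,t1), pkg_at(p5,hub), truck_at(t1,hub), truck_at(t2,hub)}
  through step 2 (drive(t2,depot,hub)): drop {truck_at(t2,hub)}, keep {in(p2,t1), pkg_at(p5,hub), truck_at(t1,hub)}, require {truck_at(t2,depot)}
    → {in(p2,t1), pkg_at(p5,hub), truck_at(t1,hub), truck_at(t2,depot)}
  through step 1 (drive(t1,whs1,hub)): drop {truck_at(t1,hub)}, keep {in(p2,t1), pkg_at(p5,hub), truck_at(t2,depot)}, require {truck_at(t1,whs1)}
    → {in(p2,t1), pkg_at(p5,hub), truck_at(t1,whs1), truck_at(t2,depot)}

== RESULT ==
["in(p2,t1)", "pkg_at(p5,hub)", "truck_at(t1,whs1)", "truck_at(t2,depot)"]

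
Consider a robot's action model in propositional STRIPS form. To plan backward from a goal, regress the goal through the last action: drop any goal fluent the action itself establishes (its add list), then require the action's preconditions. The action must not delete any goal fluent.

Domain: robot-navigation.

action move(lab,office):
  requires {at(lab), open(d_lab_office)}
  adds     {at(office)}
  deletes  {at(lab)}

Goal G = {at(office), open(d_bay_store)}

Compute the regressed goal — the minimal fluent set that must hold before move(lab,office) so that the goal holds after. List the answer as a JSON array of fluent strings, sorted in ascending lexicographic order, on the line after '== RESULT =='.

Regress:
  G ∩ del = {}  (empty — regression defined)
  G \ add = {at(office), open(d_bay_store)} \ {at(office)} = {open(d_bay_store)}
  ∪ pre   = {open(d_bay_store)} ∪ {at(lab), open(d_lab_office)}
          = {at(lab), open(d_bay_store), open(d_lab_office)}

== RESULT ==
["at(lab)", "open(d_bay_store)", "open(d_lab_office)"]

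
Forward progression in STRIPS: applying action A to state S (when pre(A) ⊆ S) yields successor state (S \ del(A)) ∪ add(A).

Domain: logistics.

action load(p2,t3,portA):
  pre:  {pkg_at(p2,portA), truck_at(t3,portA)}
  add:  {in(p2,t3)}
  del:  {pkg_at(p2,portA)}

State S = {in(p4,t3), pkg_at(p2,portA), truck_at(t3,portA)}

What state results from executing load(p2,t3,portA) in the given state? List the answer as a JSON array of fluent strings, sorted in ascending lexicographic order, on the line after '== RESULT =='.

Progress:
  pre ⊆ S: {pkg_at(p2,portA), truck_at(t3,portA)} ⊆ S  — applicable
  S \ del = {in(p4,t3), truck_at(t3,portA)}
  ∪ add   = {in(p2,t3), in(p4,t3), truck_at(t3,portA)}

== RESULT ==
["in(p2,t3)", "in(p4,t3)", "truck_at(t3,portA)"]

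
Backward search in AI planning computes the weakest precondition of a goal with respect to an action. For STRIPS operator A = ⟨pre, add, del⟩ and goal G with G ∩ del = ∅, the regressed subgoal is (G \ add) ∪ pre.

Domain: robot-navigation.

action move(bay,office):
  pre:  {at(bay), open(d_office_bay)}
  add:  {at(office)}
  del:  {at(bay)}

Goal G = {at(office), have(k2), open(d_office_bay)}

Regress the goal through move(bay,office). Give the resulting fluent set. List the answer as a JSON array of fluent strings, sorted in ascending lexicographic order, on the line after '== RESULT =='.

Regress:
  G ∩ del = {}  (empty — regression defined)
  G \ add = {at(office), have(k2), open(d_office_bay)} \ {at(office)} = {have(k2), open(d_office_bay)}
  ∪ pre   = {have(k2), open(d_office_bay)} ∪ {at(bay), open(d_office_bay)}
          = {at(bay), have(k2), open(d_office_bay)}

== RESULT ==
["at(bay)", "have(k2)", "open(d_office_bay)"]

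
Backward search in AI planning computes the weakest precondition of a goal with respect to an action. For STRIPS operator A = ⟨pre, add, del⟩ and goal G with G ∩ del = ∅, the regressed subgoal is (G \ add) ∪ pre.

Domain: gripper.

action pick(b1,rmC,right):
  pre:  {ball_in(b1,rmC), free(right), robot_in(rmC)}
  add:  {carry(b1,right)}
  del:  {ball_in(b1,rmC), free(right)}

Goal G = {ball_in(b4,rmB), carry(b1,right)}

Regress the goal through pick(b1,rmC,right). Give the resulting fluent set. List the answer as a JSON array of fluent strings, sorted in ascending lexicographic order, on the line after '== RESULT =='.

Compute (G \ add) ∪ pre:
  G ∩ del = {}  (empty — regression defined)
  G \ add = {ball_in(b4,rmB), carry(b1,right)} \ {carry(b1,right)} = {ball_in(b4,rmB)}
  ∪ pre   = {ball_in(b4,rmB)} ∪ {ball_in(b1,rmC), free(right), robot_in(rmC)}
          = {ball_in(b1,rmC), ball_in(b4,rmB), free(right), robot_in(rmC)}

== RESULT ==
["ball_in(b1,rmC)", "ball_in(b4,rmB)", "free(right)", "robot_in(rmC)"]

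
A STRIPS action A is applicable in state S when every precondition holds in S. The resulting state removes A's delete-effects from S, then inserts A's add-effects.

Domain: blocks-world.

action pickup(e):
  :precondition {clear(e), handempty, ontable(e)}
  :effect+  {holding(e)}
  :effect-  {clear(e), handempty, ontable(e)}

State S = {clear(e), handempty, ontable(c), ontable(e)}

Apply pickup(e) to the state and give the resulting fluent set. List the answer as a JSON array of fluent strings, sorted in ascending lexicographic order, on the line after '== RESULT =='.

Progress:
  pre ⊆ S: {clear(e), handempty, ontable(e)} ⊆ S  — applicable
  S \ del = {ontable(c)}
  ∪ add   = {holding(e), ontable(c)}

== RESULT ==
["holding(e)", "ontable(c)"]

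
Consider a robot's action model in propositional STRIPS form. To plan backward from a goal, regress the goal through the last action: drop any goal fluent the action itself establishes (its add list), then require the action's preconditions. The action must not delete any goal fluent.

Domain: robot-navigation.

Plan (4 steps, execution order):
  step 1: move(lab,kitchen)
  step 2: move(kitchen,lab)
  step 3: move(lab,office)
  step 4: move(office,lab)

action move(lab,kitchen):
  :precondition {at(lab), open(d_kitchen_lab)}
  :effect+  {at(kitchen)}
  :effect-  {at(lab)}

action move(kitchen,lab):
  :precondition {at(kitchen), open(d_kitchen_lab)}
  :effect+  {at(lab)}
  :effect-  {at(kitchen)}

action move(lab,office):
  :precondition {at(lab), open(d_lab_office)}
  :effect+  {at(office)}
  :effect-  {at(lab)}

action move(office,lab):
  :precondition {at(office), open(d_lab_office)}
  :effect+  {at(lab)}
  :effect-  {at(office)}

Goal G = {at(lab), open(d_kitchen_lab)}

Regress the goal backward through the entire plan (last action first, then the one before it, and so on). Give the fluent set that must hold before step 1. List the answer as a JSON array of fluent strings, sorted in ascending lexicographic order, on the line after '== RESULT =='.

Regress step by step:
  through step 4 (move(office,lab)): drop {at(lab)}, keep {open(d_kitchen_lab)}, require {at(office), open(d_lab_office)}
    → {at(office), open(d_kitchen_lab), open(d_lab_office)}
  through step 3 (move(lab,office)): drop {at(office)}, keep {open(d_kitchen_lab), open(d_lab_office)}, require {at(lab), open(d_lab_office)}
    → {at(lab), open(d_kitchen_lab), open(d_lab_office)}
  through step 2 (move(kitchen,lab)): drop {at(lab)}, keep {open(d_kitchen_lab), open(d_lab_office)}, require {at(kitchen), open(d_kitchen_lab)}
    → {at(kitchen), open(d_kitchen_lab), open(d_lab_office)}
  through step 1 (move(lab,kitchen)): drop {at(kitchen)}, keep {open(d_kitchen_lab), open(d_lab_office)}, require {at(lab), open(d_kitchen_lab)}
    → {at(lab), open(d_kitchen_lab), open(d_lab_office)}

== RESULT ==
["at(lab)", "open(d_kitchen_lab)", "open(d_lab_office)"]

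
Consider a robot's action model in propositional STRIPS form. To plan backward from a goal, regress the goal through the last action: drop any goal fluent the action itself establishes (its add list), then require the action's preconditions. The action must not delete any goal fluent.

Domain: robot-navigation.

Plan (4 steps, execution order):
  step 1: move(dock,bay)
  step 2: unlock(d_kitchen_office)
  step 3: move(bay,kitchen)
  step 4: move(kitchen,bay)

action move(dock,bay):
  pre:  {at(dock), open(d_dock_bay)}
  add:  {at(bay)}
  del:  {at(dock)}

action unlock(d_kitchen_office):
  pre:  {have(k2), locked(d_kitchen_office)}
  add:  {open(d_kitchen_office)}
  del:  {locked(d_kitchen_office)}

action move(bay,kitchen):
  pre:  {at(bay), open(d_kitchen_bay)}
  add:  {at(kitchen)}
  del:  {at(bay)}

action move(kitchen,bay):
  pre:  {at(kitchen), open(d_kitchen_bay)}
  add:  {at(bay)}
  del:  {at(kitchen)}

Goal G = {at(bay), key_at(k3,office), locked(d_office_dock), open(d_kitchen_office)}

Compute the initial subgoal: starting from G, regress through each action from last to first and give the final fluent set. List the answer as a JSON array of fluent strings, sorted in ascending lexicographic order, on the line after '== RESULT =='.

Work backward from the goal:
  through step 4 (move(kitchen,bay)): drop {at(bay)}, keep {key_at(k3,office), locked(d_office_dock), open(d_kitchen_office)}, require {at(kitchen), open(d_kitchen_bay)}
    → {at(kitchen), key_at(k3,office), locked(d_office_dock), open(d_kitchen_bay), open(d_kitchen_office)}
  through step 3 (move(bay,kitchen)): drop {at(kitchen)}, keep {key_at(k3,office), locked(d_office_dock), open(d_kitchen_bay), open(d_kitchen_office)}, require {at(bay), open(d_kitchen_bay)}
    → {at(bay), key_at(k3,office), locked(d_office_dock), open(d_kitchen_bay), open(d_kitchen_office)}
  through step 2 (unlock(d_kitchen_office)): drop {open(d_kitchen_office)}, keep {at(bay), key_at(k3,office), locked(d_office_dock), open(d_kitchen_bay)}, require {have(k2), locked(d_kitchen_office)}
    → {at(bay), have(k2), key_at(k3,office), locked(d_kitchen_office), locked(d_office_dock), open(d_kitchen_bay)}
  through step 1 (move(dock,bay)): drop {at(bay)}, keep {have(k2), key_at(k3,office), locked(d_kitchen_office), locked(d_office_dock), open(d_kitchen_bay)}, require {at(dock), open(d_dock_bay)}
    → {at(dock), have(k2), key_at(k3,office), locked(d_kitchen_office), locked(d_office_dock), open(d_dock_bay), open(d_kitchen_bay)}

== RESULT ==
["at(dock)", "have(k2)", "key_at(k3,office)", "locked(d_kitchen_office)", "locked(d_office_dock)", "open(d_dock_bay)", "open(d_kitchen_bay)"]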